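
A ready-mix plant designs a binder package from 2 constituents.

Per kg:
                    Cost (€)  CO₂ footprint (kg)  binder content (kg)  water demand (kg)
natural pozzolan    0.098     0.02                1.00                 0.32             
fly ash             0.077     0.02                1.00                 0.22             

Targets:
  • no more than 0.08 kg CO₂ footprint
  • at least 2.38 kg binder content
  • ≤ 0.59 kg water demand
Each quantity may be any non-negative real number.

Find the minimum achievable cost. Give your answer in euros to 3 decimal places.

€0.183

This is a linear program. Let x1 = kg of natural pozzolan, x2 = kg of fly ash.
Minimise 0.098x1 + 0.077x2 s.t.:
  0.02x1 + 0.02x2 ≤ 0.08   (CO₂ footprint)
  1x1 + 1x2 ≥ 2.38   (binder content)
  0.32x1 + 0.22x2 ≤ 0.59   (water demand)
  x1, x2 ≥ 0.
The cheapest feasible vertex uses only fly ash; natural pozzolan is not used. There the binder content constraint is tight.
So fly ash = 2.38 kg.
Total cost: 0.077·2.38 = 0.18326.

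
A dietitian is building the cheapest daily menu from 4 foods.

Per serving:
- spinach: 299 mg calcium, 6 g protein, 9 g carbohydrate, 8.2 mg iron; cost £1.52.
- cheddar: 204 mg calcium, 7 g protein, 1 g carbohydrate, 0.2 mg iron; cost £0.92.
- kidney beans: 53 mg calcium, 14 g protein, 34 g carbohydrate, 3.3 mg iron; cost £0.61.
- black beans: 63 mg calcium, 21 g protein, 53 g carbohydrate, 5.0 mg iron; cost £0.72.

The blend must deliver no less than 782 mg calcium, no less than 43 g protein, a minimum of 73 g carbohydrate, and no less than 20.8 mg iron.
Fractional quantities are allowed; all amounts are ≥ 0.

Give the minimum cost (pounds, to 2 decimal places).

£4.37

Let x1 = servings of spinach, x2 = servings of cheddar, x3 = servings of kidney beans, x4 = servings of black beans.
Minimize 1.52x1 + 0.92x2 + 0.61x3 + 0.72x4 s.t.:
  299x1 + 204x2 + 53x3 + 63x4 ≥ 782   (calcium)
  6x1 + 7x2 + 14x3 + 21x4 ≥ 43   (protein)
  9x1 + 1x2 + 34x3 + 53x4 ≥ 73   (carbohydrate)
  8.2x1 + 0.2x2 + 3.3x3 + 5x4 ≥ 20.8   (iron)
  x1, x2, x3, x4 ≥ 0.
At the optimum only spinach, cheddar, black beans are positive (kidney beans = 0). There the calcium, protein, iron constraints are tight.
So spinach = 1.75 servings, cheddar = 0.8804 servings, black beans = 1.254 servings.
Total cost: 1.52·1.75 + 0.92·0.8804 + 0.72·1.254 = 4.3728.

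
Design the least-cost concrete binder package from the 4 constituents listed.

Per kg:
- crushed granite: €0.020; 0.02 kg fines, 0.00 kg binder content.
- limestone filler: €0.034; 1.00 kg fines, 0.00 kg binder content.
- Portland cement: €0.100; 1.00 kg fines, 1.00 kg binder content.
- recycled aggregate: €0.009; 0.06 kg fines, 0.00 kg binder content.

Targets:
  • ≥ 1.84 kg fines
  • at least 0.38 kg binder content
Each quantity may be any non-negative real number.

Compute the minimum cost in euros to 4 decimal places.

€0.0876

Let x1 = kg of crushed granite, x2 = kg of limestone filler, x3 = kg of Portland cement, x4 = kg of recycled aggregate.
min 0.02x1 + 0.034x2 + 0.1x3 + 0.009x4 with:
  0.02x1 + 1x2 + 1x3 + 0.06x4 ≥ 1.84   (fines)
  1x3 ≥ 0.38   (binder content)
  x1, x2, x3, x4 ≥ 0.
The optimal basis is {limestone filler, Portland cement}; crushed granite, recycled aggregate drop out. The fines and binder content requirements are met with equality.
So limestone filler = 1.46 kg, Portland cement = 0.38 kg.
Total cost: 0.034·1.46 + 0.1·0.38 = 0.087640.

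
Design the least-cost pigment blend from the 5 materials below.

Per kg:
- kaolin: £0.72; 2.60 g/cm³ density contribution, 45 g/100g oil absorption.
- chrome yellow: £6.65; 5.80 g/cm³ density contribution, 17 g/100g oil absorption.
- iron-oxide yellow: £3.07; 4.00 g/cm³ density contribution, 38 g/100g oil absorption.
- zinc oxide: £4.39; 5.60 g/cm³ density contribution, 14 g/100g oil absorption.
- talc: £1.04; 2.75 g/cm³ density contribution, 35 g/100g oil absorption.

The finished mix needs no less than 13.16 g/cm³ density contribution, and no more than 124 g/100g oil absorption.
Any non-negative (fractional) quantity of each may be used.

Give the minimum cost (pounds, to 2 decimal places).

Let x1 = kg of kaolin, x2 = kg of chrome yellow, x3 = kg of iron-oxide yellow, x4 = kg of zinc oxide, x5 = kg of talc.
Minimize 0.72x1 + 6.65x2 + 3.07x3 + 4.39x4 + 1.04x5 with:
  2.6x1 + 5.8x2 + 4x3 + 5.6x4 + 2.75x5 ≥ 13.16   (density contribution)
  45x1 + 17x2 + 38x3 + 14x4 + 35x5 ≤ 124   (oil absorption)
  x1, x2, x3, x4, x5 ≥ 0.
The minimum-cost mix takes nothing from kaolin, chrome yellow, iron-oxide yellow — only zinc oxide, talc. There the density contribution and oil absorption constraints are tight.
So zinc oxide = 0.7594 kg, talc = 3.239 kg.
Cost = 4.39·0.7594 + 1.04·3.239 = 6.7023.

£6.70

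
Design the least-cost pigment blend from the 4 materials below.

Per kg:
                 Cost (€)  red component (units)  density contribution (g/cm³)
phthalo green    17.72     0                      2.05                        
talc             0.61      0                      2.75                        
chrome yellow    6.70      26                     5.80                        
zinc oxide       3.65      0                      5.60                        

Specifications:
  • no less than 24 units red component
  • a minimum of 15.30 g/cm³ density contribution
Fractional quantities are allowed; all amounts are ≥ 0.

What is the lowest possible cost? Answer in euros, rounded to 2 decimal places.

€8.39

Set it up as a linear program. Let x1 = kg of phthalo green, x2 = kg of talc, x3 = kg of chrome yellow, x4 = kg of zinc oxide.
Minimize 17.72x1 + 0.61x2 + 6.7x3 + 3.65x4 subject to:
  26x3 ≥ 24   (red component)
  2.05x1 + 2.75x2 + 5.8x3 + 5.6x4 ≥ 15.3   (density contribution)
  x1, x2, x3, x4 ≥ 0.
At the optimum only talc, chrome yellow are positive (phthalo green, zinc oxide = 0). There the red component and density contribution constraints are tight.
That vertex is x2 = 3.617, x3 = 0.9231.
Total cost: 0.61·3.617 + 6.7·0.9231 = 8.3911.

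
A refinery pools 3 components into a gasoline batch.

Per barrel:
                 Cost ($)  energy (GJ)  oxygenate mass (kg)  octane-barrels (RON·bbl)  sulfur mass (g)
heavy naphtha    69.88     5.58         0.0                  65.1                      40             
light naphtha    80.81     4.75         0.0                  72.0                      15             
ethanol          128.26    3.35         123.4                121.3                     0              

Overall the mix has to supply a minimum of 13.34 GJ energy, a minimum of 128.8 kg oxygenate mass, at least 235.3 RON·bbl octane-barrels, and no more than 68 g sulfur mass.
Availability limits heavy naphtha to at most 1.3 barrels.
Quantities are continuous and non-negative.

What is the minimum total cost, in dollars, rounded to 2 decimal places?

$268.77

Treat it as an LP. Let x1 = barrels of heavy naphtha, x2 = barrels of light naphtha, x3 = barrels of ethanol.
min 69.88x1 + 80.81x2 + 128.26x3 s.t.:
  5.58x1 + 4.75x2 + 3.35x3 ≥ 13.34   (energy)
  123.4x3 ≥ 128.8   (oxygenate mass)
  65.1x1 + 72x2 + 121.3x3 ≥ 235.3   (octane-barrels)
  40x1 + 15x2 ≤ 68   (sulfur mass)
  x1 ≤ 1.3
  x1, x2, x3 ≥ 0.
All 3 inputs are positive at the optimum. Binding constraints: energy, oxygenate mass, the heavy naphtha cap.
Solving gives x1 = 1.3, x2 = 0.54514, x3 = 1.0438.
Total cost: 69.88·1.3 + 80.81·0.54514 + 128.26·1.0438 = 268.7746.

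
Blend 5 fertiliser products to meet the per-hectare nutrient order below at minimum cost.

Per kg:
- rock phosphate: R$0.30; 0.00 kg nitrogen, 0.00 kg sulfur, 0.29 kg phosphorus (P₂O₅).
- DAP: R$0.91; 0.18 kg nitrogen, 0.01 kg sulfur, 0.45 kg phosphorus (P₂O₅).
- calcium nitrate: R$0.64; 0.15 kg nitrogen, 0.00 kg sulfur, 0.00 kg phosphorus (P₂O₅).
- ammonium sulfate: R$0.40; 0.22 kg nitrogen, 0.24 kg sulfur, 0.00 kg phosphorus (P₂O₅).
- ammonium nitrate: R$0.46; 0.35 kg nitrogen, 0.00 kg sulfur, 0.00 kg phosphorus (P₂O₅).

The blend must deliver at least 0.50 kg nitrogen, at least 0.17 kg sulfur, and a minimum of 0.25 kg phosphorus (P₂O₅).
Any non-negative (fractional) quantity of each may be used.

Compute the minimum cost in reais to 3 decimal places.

This is a linear program. Let x1 = kg of rock phosphate, x2 = kg of DAP, x3 = kg of calcium nitrate, x4 = kg of ammonium sulfate, x5 = kg of ammonium nitrate.
Minimise 0.3x1 + 0.91x2 + 0.64x3 + 0.4x4 + 0.46x5 with:
  0.18x2 + 0.15x3 + 0.22x4 + 0.35x5 ≥ 0.5   (nitrogen)
  0.01x2 + 0.24x4 ≥ 0.17   (sulfur)
  0.29x1 + 0.45x2 ≥ 0.25   (phosphorus (P₂O₅))
  x1, x2, x3, x4, x5 ≥ 0.
The minimum-cost mix takes nothing from DAP, calcium nitrate — only rock phosphate, ammonium sulfate, ammonium nitrate. The nitrogen, sulfur, phosphorus (P₂O₅) requirements are met with equality.
Optimal quantities: rock phosphate = 0.8621 kg, ammonium sulfate = 0.7083 kg, ammonium nitrate = 0.9833 kg.
Hence cost = 0.3·0.8621 + 0.4·0.7083 + 0.46·0.9833 = R$0.99427.

R$0.994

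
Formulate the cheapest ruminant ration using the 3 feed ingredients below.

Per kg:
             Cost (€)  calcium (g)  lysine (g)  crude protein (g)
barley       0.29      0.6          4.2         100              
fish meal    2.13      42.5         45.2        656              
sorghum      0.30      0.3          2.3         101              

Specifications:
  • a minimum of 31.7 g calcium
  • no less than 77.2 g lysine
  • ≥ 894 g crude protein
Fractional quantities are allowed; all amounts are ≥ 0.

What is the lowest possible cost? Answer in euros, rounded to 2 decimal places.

This is a linear program. Let x1 = kg of barley, x2 = kg of fish meal, x3 = kg of sorghum.
Minimise 0.29x1 + 2.13x2 + 0.3x3 s.t.:
  0.6x1 + 42.5x2 + 0.3x3 ≥ 31.7   (calcium)
  4.2x1 + 45.2x2 + 2.3x3 ≥ 77.2   (lysine)
  100x1 + 656x2 + 101x3 ≥ 894   (crude protein)
  x1, x2, x3 ≥ 0.
The minimum-cost mix takes nothing from barley, sorghum — only fish meal. There the lysine constraint is tight.
So fish meal = 1.708 kg.
Total cost: 2.13·1.708 = 3.6380.

€3.64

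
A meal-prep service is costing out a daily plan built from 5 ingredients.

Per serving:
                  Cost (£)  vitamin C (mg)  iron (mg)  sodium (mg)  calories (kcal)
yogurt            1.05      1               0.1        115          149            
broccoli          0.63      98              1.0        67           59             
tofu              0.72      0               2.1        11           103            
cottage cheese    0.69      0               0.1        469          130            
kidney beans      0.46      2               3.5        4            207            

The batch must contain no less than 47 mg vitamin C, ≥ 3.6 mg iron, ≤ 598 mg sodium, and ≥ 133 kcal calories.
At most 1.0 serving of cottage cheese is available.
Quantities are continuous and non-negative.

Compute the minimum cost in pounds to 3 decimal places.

£0.703

Let x1 = servings of yogurt, x2 = servings of broccoli, x3 = servings of tofu, x4 = servings of cottage cheese, x5 = servings of kidney beans.
min 1.05x1 + 0.63x2 + 0.72x3 + 0.69x4 + 0.46x5 s.t.:
  1x1 + 98x2 + 2x5 ≥ 47   (vitamin C)
  0.1x1 + 1x2 + 2.1x3 + 0.1x4 + 3.5x5 ≥ 3.6   (iron)
  115x1 + 67x2 + 11x3 + 469x4 + 4x5 ≤ 598   (sodium)
  149x1 + 59x2 + 103x3 + 130x4 + 207x5 ≥ 133   (calories)
  x4 ≤ 1
  x1, x2, x3, x4, x5 ≥ 0.
The optimal basis is {broccoli, kidney beans}; yogurt, tofu, cottage cheese drop out. Binding constraints: vitamin C and iron.
Solving gives x2 = 0.4613, x5 = 0.8968.
Hence cost = 0.63·0.4613 + 0.46·0.8968 = £0.70315.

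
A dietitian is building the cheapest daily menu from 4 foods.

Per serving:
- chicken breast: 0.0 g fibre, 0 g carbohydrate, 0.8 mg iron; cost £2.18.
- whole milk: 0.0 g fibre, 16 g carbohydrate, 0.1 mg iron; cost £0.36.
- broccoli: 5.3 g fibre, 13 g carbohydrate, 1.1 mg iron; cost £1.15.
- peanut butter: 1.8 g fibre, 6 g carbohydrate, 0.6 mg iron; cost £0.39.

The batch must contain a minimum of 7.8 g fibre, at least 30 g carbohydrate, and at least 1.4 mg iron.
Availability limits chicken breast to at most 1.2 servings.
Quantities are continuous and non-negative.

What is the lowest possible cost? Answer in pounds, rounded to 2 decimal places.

Treat it as an LP. Let x1 = servings of chicken breast, x2 = servings of whole milk, x3 = servings of broccoli, x4 = servings of peanut butter.
Minimize 2.18x1 + 0.36x2 + 1.15x3 + 0.39x4 subject to:
  5.3x3 + 1.8x4 ≥ 7.8   (fibre)
  16x2 + 13x3 + 6x4 ≥ 30   (carbohydrate)
  0.8x1 + 0.1x2 + 1.1x3 + 0.6x4 ≥ 1.4   (iron)
  x1 ≤ 1.2
  x1, x2, x3, x4 ≥ 0.
The optimal basis is {whole milk, peanut butter}; chicken breast, broccoli drop out. Binding constraints: fibre and carbohydrate.
Optimal quantities: whole milk = 0.25 servings, peanut butter = 4.333 servings.
Objective = 0.36·0.25 + 0.39·4.333 = 1.7799.

£1.78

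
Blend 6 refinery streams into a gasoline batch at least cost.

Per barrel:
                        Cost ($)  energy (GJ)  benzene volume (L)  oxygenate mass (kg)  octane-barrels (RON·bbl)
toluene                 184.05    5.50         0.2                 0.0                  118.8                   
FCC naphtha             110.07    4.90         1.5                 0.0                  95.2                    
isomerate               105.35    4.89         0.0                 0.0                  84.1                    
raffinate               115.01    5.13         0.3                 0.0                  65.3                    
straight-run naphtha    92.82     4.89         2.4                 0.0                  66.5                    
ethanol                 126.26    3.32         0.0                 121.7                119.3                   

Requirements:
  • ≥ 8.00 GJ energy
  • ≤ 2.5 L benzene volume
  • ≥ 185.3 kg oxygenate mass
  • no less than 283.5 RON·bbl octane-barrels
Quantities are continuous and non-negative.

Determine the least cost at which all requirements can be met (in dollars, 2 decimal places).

$300.50

Let x1 = barrels of toluene, x2 = barrels of FCC naphtha, x3 = barrels of isomerate, x4 = barrels of raffinate, x5 = barrels of straight-run naphtha, x6 = barrels of ethanol.
min 184.05x1 + 110.07x2 + 105.35x3 + 115.01x4 + 92.82x5 + 126.26x6 s.t.:
  5.5x1 + 4.9x2 + 4.89x3 + 5.13x4 + 4.89x5 + 3.32x6 ≥ 8   (energy)
  0.2x1 + 1.5x2 + 0.3x4 + 2.4x5 ≤ 2.5   (benzene volume)
  121.7x6 ≥ 185.3   (oxygenate mass)
  118.8x1 + 95.2x2 + 84.1x3 + 65.3x4 + 66.5x5 + 119.3x6 ≥ 283.5   (octane-barrels)
  x1, x2, x3, x4, x5, x6 ≥ 0.
The minimum-cost mix takes nothing from toluene, isomerate, raffinate, straight-run naphtha — only FCC naphtha, ethanol. Binding constraints: energy and octane-barrels.
So FCC naphtha = 0.049086 barrels, ethanol = 2.3372 barrels.
Hence cost = 110.07·0.049086 + 126.26·2.3372 = $300.4978.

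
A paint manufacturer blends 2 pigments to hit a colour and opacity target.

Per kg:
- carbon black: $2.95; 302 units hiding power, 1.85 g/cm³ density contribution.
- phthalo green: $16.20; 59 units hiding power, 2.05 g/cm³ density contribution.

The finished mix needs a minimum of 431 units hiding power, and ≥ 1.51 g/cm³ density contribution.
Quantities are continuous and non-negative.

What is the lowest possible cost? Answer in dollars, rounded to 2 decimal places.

Let x1 = kg of carbon black, x2 = kg of phthalo green.
Minimize 2.95x1 + 16.2x2 s.t.:
  302x1 + 59x2 ≥ 431   (hiding power)
  1.85x1 + 2.05x2 ≥ 1.51   (density contribution)
  x1, x2 ≥ 0.
The cheapest feasible vertex uses only carbon black; phthalo green is not used. The hiding power requirement is met with equality.
Optimal quantities: carbon black = 1.427 kg.
Hence cost = 2.95·1.427 = $4.2097.

$4.21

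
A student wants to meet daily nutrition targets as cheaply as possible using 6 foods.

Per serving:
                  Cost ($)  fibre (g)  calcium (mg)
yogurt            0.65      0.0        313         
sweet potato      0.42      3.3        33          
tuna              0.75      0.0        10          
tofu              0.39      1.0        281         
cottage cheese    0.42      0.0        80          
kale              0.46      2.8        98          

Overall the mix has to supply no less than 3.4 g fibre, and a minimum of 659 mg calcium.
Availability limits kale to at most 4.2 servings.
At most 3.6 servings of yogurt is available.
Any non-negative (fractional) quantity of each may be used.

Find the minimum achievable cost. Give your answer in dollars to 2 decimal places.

Let x1 = servings of yogurt, x2 = servings of sweet potato, x3 = servings of tuna, x4 = servings of tofu, x5 = servings of cottage cheese, x6 = servings of kale.
Minimise 0.65x1 + 0.42x2 + 0.75x3 + 0.39x4 + 0.42x5 + 0.46x6 subject to:
  3.3x2 + 1x4 + 2.8x6 ≥ 3.4   (fibre)
  313x1 + 33x2 + 10x3 + 281x4 + 80x5 + 98x6 ≥ 659   (calcium)
  x6 ≤ 4.2
  x1 ≤ 3.6
  x1, x2, x3, x4, x5, x6 ≥ 0.
The optimal basis is {sweet potato, tofu}; yogurt, tuna, cottage cheese, kale drop out. The fibre and calcium requirements are met with equality.
Solving gives x2 = 0.3314, x4 = 2.306.
Objective = 0.42·0.3314 + 0.39·2.306 = 1.0385.

$1.04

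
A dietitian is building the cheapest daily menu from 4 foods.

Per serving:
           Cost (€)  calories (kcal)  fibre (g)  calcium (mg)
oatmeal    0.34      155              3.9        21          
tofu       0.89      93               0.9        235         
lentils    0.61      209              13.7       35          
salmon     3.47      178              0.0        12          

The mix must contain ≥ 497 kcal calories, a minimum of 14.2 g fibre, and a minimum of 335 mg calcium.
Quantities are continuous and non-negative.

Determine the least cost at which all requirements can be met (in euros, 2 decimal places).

Let x1 = servings of oatmeal, x2 = servings of tofu, x3 = servings of lentils, x4 = servings of salmon.
Minimize 0.34x1 + 0.89x2 + 0.61x3 + 3.47x4 subject to:
  155x1 + 93x2 + 209x3 + 178x4 ≥ 497   (calories)
  3.9x1 + 0.9x2 + 13.7x3 ≥ 14.2   (fibre)
  21x1 + 235x2 + 35x3 + 12x4 ≥ 335   (calcium)
  x1, x2, x3, x4 ≥ 0.
The minimum-cost mix takes nothing from salmon — only oatmeal, tofu, lentils. Binding constraints: calories, fibre, calcium.
So oatmeal = 1.947 servings, tofu = 1.191 servings, lentils = 0.404 servings.
Objective = 0.34·1.947 + 0.89·1.191 + 0.61·0.404 = 1.9684.

€1.97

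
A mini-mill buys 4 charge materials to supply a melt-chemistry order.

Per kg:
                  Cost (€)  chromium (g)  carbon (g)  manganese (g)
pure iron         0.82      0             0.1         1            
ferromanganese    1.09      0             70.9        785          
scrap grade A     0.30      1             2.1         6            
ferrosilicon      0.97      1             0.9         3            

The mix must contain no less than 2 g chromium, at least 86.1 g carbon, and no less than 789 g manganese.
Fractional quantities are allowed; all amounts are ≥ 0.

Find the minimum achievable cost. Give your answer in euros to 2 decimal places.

Let x1 = kg of pure iron, x2 = kg of ferromanganese, x3 = kg of scrap grade A, x4 = kg of ferrosilicon.
Minimize 0.82x1 + 1.09x2 + 0.3x3 + 0.97x4 with:
  1x3 + 1x4 ≥ 2   (chromium)
  0.1x1 + 70.9x2 + 2.1x3 + 0.9x4 ≥ 86.1   (carbon)
  1x1 + 785x2 + 6x3 + 3x4 ≥ 789   (manganese)
  x1, x2, x3, x4 ≥ 0.
The cheapest feasible vertex uses only ferromanganese, scrap grade A; pure iron, ferrosilicon are not used. The chromium and carbon requirements are met with equality.
That vertex is x2 = 1.155, x3 = 2.
Hence cost = 1.09·1.155 + 0.3·2 = €1.8590.

€1.86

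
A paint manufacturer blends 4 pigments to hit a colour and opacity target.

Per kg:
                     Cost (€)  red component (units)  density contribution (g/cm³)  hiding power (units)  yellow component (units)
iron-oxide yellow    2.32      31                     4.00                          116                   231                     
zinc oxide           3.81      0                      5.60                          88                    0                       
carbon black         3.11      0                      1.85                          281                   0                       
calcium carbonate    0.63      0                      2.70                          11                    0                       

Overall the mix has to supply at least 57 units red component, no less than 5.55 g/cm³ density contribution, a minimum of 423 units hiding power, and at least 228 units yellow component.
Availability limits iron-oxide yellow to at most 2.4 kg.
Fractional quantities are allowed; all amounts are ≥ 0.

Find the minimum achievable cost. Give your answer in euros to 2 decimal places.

€6.59

Set it up as a linear program. Let x1 = kg of iron-oxide yellow, x2 = kg of zinc oxide, x3 = kg of carbon black, x4 = kg of calcium carbonate.
Minimize 2.32x1 + 3.81x2 + 3.11x3 + 0.63x4 with:
  31x1 ≥ 57   (red component)
  4x1 + 5.6x2 + 1.85x3 + 2.7x4 ≥ 5.55   (density contribution)
  116x1 + 88x2 + 281x3 + 11x4 ≥ 423   (hiding power)
  231x1 ≥ 228   (yellow component)
  x1 ≤ 2.4
  x1, x2, x3, x4 ≥ 0.
At the optimum only iron-oxide yellow, carbon black are positive (zinc oxide, calcium carbonate = 0). Binding constraints: red component and hiding power.
So iron-oxide yellow = 1.839 kg, carbon black = 0.7463 kg.
Total cost: 2.32·1.839 + 3.11·0.7463 = 6.5875.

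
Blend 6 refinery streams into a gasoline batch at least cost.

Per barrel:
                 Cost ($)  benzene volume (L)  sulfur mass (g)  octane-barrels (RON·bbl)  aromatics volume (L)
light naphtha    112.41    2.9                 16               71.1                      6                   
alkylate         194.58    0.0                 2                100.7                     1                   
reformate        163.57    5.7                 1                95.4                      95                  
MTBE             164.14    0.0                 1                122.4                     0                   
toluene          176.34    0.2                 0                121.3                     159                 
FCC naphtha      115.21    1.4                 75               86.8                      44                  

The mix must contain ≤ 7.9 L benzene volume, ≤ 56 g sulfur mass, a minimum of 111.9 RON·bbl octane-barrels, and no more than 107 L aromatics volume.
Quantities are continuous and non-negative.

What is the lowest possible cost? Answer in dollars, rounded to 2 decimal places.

Let x1 = barrels of light naphtha, x2 = barrels of alkylate, x3 = barrels of reformate, x4 = barrels of MTBE, x5 = barrels of toluene, x6 = barrels of FCC naphtha.
min 112.41x1 + 194.58x2 + 163.57x3 + 164.14x4 + 176.34x5 + 115.21x6 subject to:
  2.9x1 + 5.7x3 + 0.2x5 + 1.4x6 ≤ 7.9   (benzene volume)
  16x1 + 2x2 + 1x3 + 1x4 + 75x6 ≤ 56   (sulfur mass)
  71.1x1 + 100.7x2 + 95.4x3 + 122.4x4 + 121.3x5 + 86.8x6 ≥ 111.9   (octane-barrels)
  6x1 + 1x2 + 95x3 + 159x5 + 44x6 ≤ 107   (aromatics volume)
  x1, x2, x3, x4, x5, x6 ≥ 0.
The minimum-cost mix takes nothing from light naphtha, alkylate, reformate, toluene — only MTBE, FCC naphtha. Binding constraints: sulfur mass and octane-barrels.
So MTBE = 0.3884 barrels, FCC naphtha = 0.7415 barrels.
Hence cost = 164.14·0.3884 + 115.21·0.7415 = $149.1802.

$149.18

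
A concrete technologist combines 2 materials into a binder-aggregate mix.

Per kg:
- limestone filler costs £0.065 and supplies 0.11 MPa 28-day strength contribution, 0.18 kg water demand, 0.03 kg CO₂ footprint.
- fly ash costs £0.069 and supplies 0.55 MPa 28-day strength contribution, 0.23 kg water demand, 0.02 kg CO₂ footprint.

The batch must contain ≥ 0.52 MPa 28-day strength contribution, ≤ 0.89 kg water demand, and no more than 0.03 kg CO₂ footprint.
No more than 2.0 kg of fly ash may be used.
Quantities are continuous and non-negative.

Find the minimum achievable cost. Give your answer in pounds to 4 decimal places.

Treat it as an LP. Let x1 = kg of limestone filler, x2 = kg of fly ash.
Minimize 0.065x1 + 0.069x2 s.t.:
  0.11x1 + 0.55x2 ≥ 0.52   (28-day strength contribution)
  0.18x1 + 0.23x2 ≤ 0.89   (water demand)
  0.03x1 + 0.02x2 ≤ 0.03   (CO₂ footprint)
  x2 ≤ 2
  x1, x2 ≥ 0.
The optimal basis is {fly ash}; limestone filler drops out. The 28-day strength contribution requirement is met with equality.
Optimal quantities: fly ash = 0.9455 kg.
Cost = 0.069·0.9455 = 0.065240.

£0.0652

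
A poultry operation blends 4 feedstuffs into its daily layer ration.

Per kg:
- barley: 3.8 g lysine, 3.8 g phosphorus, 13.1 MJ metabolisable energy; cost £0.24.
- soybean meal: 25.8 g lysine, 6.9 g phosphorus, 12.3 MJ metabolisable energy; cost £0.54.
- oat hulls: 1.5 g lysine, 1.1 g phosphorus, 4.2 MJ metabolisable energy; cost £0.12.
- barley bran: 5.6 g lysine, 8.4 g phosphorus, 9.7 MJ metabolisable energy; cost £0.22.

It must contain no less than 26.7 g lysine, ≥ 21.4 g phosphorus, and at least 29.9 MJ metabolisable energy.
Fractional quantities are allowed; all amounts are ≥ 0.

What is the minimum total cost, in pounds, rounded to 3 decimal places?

£0.808

Set it up as a linear program. Let x1 = kg of barley, x2 = kg of soybean meal, x3 = kg of oat hulls, x4 = kg of barley bran.
Minimise 0.24x1 + 0.54x2 + 0.12x3 + 0.22x4 subject to:
  3.8x1 + 25.8x2 + 1.5x3 + 5.6x4 ≥ 26.7   (lysine)
  3.8x1 + 6.9x2 + 1.1x3 + 8.4x4 ≥ 21.4   (phosphorus)
  13.1x1 + 12.3x2 + 4.2x3 + 9.7x4 ≥ 29.9   (metabolisable energy)
  x1, x2, x3, x4 ≥ 0.
The optimal basis is {barley, soybean meal, barley bran}; oat hulls drops out. Binding constraints: lysine, phosphorus, metabolisable energy.
Solving gives x1 = 0.31319, x2 = 0.56777, x4 = 1.9396.
Hence cost = 0.24·0.31319 + 0.54·0.56777 + 0.22·1.9396 = £0.80847.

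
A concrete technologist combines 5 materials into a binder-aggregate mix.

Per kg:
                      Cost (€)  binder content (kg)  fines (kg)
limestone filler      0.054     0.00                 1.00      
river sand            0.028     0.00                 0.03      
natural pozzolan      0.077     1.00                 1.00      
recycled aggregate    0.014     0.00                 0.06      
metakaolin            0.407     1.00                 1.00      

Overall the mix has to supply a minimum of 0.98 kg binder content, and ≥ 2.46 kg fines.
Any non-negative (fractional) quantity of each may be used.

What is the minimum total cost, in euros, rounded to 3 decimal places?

€0.155

This is a linear program. Let x1 = kg of limestone filler, x2 = kg of river sand, x3 = kg of natural pozzolan, x4 = kg of recycled aggregate, x5 = kg of metakaolin.
Minimize 0.054x1 + 0.028x2 + 0.077x3 + 0.014x4 + 0.407x5 s.t.:
  1x3 + 1x5 ≥ 0.98   (binder content)
  1x1 + 0.03x2 + 1x3 + 0.06x4 + 1x5 ≥ 2.46   (fines)
  x1, x2, x3, x4, x5 ≥ 0.
The cheapest feasible vertex uses only limestone filler, natural pozzolan; river sand, recycled aggregate, metakaolin are not used. The binder content and fines requirements are met with equality.
Solving gives x1 = 1.48, x3 = 0.98.
Objective = 0.054·1.48 + 0.077·0.98 = 0.15538.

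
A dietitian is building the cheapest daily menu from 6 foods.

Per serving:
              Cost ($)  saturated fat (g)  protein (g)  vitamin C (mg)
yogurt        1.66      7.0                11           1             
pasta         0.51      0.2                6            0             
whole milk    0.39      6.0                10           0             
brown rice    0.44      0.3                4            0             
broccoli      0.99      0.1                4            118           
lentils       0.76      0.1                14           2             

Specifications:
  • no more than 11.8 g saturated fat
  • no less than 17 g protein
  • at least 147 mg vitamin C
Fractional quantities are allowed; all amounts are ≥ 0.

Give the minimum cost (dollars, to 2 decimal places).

This is a linear program. Let x1 = servings of yogurt, x2 = servings of pasta, x3 = servings of whole milk, x4 = servings of brown rice, x5 = servings of broccoli, x6 = servings of lentils.
Minimise 1.66x1 + 0.51x2 + 0.39x3 + 0.44x4 + 0.99x5 + 0.76x6 subject to:
  7x1 + 0.2x2 + 6x3 + 0.3x4 + 0.1x5 + 0.1x6 ≤ 11.8   (saturated fat)
  11x1 + 6x2 + 10x3 + 4x4 + 4x5 + 14x6 ≥ 17   (protein)
  1x1 + 118x5 + 2x6 ≥ 147   (vitamin C)
  x1, x2, x3, x4, x5, x6 ≥ 0.
At the optimum only whole milk, broccoli are positive (yogurt, pasta, brown rice, lentils = 0). There the protein and vitamin C constraints are tight.
That vertex is x3 = 1.202, x5 = 1.246.
Objective = 0.39·1.202 + 0.99·1.246 = 1.7023.

$1.70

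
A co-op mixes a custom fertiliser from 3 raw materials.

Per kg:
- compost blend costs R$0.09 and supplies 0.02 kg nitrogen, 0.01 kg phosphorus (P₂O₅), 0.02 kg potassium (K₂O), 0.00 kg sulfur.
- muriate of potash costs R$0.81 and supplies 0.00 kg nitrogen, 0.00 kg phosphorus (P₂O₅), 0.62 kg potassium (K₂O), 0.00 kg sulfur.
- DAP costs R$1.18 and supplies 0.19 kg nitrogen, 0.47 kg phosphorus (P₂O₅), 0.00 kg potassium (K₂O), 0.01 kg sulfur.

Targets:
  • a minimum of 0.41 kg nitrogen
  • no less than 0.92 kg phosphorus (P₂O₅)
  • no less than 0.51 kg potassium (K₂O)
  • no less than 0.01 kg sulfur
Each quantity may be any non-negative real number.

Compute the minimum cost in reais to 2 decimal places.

R$3.07

Let x1 = kg of compost blend, x2 = kg of muriate of potash, x3 = kg of DAP.
Minimize 0.09x1 + 0.81x2 + 1.18x3 s.t.:
  0.02x1 + 0.19x3 ≥ 0.41   (nitrogen)
  0.01x1 + 0.47x3 ≥ 0.92   (phosphorus (P₂O₅))
  0.02x1 + 0.62x2 ≥ 0.51   (potassium (K₂O))
  0.01x3 ≥ 0.01   (sulfur)
  x1, x2, x3 ≥ 0.
All 3 inputs are positive at the optimum. Binding constraints: nitrogen, phosphorus (P₂O₅), potassium (K₂O).
Optimal quantities: compost blend = 2.387 kg, muriate of potash = 0.7456 kg, DAP = 1.907 kg.
Total cost: 0.09·2.387 + 0.81·0.7456 + 1.18·1.907 = 3.0690.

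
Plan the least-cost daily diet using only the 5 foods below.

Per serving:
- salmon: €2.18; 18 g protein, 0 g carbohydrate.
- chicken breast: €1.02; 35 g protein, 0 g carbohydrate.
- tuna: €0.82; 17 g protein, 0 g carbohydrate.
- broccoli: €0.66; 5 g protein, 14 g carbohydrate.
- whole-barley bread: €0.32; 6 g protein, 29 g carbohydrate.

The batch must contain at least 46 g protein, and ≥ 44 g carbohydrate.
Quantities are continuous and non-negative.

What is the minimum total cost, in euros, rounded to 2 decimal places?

€1.56

Set it up as a linear program. Let x1 = servings of salmon, x2 = servings of chicken breast, x3 = servings of tuna, x4 = servings of broccoli, x5 = servings of whole-barley bread.
Minimise 2.18x1 + 1.02x2 + 0.82x3 + 0.66x4 + 0.32x5 s.t.:
  18x1 + 35x2 + 17x3 + 5x4 + 6x5 ≥ 46   (protein)
  14x4 + 29x5 ≥ 44   (carbohydrate)
  x1, x2, x3, x4, x5 ≥ 0.
The minimum-cost mix takes nothing from salmon, tuna, broccoli — only chicken breast, whole-barley bread. There the protein and carbohydrate constraints are tight.
That vertex is x2 = 1.054, x5 = 1.517.
Cost = 1.02·1.054 + 0.32·1.517 = 1.5605.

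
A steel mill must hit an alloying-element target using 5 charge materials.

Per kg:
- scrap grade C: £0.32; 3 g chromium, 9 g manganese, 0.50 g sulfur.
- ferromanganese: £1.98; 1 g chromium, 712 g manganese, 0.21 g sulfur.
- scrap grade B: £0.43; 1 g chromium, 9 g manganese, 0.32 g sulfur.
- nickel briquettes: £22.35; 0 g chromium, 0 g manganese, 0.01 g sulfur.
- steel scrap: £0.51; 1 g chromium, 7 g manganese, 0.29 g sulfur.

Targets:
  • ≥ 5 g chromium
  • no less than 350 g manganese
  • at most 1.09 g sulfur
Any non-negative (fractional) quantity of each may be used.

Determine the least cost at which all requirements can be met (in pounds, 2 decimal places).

Treat it as an LP. Let x1 = kg of scrap grade C, x2 = kg of ferromanganese, x3 = kg of scrap grade B, x4 = kg of nickel briquettes, x5 = kg of steel scrap.
Minimise 0.32x1 + 1.98x2 + 0.43x3 + 22.35x4 + 0.51x5 s.t.:
  3x1 + 1x2 + 1x3 + 1x5 ≥ 5   (chromium)
  9x1 + 712x2 + 9x3 + 7x5 ≥ 350   (manganese)
  0.5x1 + 0.21x2 + 0.32x3 + 0.01x4 + 0.29x5 ≤ 1.09   (sulfur)
  x1, x2, x3, x4, x5 ≥ 0.
The minimum-cost mix takes nothing from scrap grade B, nickel briquettes, steel scrap — only scrap grade C, ferromanganese. Binding constraints: chromium and manganese.
Solving gives x1 = 1.509, x2 = 0.4725.
Cost = 0.32·1.509 + 1.98·0.4725 = 1.4184.

£1.42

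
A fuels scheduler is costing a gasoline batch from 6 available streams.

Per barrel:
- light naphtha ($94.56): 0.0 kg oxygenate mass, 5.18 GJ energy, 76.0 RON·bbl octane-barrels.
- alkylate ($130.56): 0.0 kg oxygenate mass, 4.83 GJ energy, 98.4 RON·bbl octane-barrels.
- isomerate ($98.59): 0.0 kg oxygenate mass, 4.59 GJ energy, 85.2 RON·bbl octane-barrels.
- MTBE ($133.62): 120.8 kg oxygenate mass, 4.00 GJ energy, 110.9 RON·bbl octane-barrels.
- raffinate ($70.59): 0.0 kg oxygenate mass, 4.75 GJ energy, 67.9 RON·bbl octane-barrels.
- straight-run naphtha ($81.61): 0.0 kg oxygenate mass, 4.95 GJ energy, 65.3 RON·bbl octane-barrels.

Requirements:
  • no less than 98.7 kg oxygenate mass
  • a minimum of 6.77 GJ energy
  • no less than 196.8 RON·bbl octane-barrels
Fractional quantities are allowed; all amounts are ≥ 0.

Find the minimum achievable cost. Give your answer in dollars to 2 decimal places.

$219.57

Let x1 = barrels of light naphtha, x2 = barrels of alkylate, x3 = barrels of isomerate, x4 = barrels of MTBE, x5 = barrels of raffinate, x6 = barrels of straight-run naphtha.
Minimize 94.56x1 + 130.56x2 + 98.59x3 + 133.62x4 + 70.59x5 + 81.61x6 with:
  120.8x4 ≥ 98.7   (oxygenate mass)
  5.18x1 + 4.83x2 + 4.59x3 + 4x4 + 4.75x5 + 4.95x6 ≥ 6.77   (energy)
  76x1 + 98.4x2 + 85.2x3 + 110.9x4 + 67.9x5 + 65.3x6 ≥ 196.8   (octane-barrels)
  x1, x2, x3, x4, x5, x6 ≥ 0.
The cheapest feasible vertex uses only MTBE, raffinate; light naphtha, alkylate, isomerate, straight-run naphtha are not used. The oxygenate mass and octane-barrels requirements are met with equality.
That vertex is x4 = 0.81705, x5 = 1.5639.
Objective = 133.62·0.81705 + 70.59·1.5639 = 219.5699.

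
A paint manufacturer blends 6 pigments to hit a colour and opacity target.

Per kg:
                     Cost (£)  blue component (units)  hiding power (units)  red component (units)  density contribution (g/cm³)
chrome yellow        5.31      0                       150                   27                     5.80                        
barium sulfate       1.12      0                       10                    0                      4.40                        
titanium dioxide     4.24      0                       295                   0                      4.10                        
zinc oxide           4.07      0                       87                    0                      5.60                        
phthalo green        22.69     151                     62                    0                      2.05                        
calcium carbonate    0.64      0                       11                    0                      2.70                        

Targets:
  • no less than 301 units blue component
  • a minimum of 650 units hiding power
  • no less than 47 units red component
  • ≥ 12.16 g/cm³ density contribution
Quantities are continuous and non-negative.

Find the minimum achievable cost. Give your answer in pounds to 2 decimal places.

Treat it as an LP. Let x1 = kg of chrome yellow, x2 = kg of barium sulfate, x3 = kg of titanium dioxide, x4 = kg of zinc oxide, x5 = kg of phthalo green, x6 = kg of calcium carbonate.
Minimise 5.31x1 + 1.12x2 + 4.24x3 + 4.07x4 + 22.69x5 + 0.64x6 s.t.:
  151x5 ≥ 301   (blue component)
  150x1 + 10x2 + 295x3 + 87x4 + 62x5 + 11x6 ≥ 650   (hiding power)
  27x1 ≥ 47   (red component)
  5.8x1 + 4.4x2 + 4.1x3 + 5.6x4 + 2.05x5 + 2.7x6 ≥ 12.16   (density contribution)
  x1, x2, x3, x4, x5, x6 ≥ 0.
The cheapest feasible vertex uses only chrome yellow, titanium dioxide, phthalo green; barium sulfate, zinc oxide, calcium carbonate are not used. Binding constraints: blue component, hiding power, red component.
Solving gives x1 = 1.7407, x3 = 0.89932, x5 = 1.9934.
Total cost: 5.31·1.7407 + 4.24·0.89932 + 22.69·1.9934 = 58.2865.

£58.29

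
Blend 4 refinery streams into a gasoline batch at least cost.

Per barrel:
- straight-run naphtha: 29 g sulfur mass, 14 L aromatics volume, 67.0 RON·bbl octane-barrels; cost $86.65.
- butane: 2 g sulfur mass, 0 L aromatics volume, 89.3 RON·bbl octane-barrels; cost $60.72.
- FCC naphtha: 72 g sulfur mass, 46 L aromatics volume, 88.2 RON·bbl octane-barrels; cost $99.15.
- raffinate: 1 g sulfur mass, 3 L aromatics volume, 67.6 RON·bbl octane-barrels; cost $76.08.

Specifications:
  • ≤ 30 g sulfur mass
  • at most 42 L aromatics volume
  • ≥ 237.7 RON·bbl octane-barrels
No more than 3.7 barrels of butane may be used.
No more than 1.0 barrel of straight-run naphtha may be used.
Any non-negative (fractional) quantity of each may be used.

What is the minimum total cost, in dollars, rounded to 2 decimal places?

$161.63

Let x1 = barrels of straight-run naphtha, x2 = barrels of butane, x3 = barrels of FCC naphtha, x4 = barrels of raffinate.
Minimize 86.65x1 + 60.72x2 + 99.15x3 + 76.08x4 with:
  29x1 + 2x2 + 72x3 + 1x4 ≤ 30   (sulfur mass)
  14x1 + 46x3 + 3x4 ≤ 42   (aromatics volume)
  67x1 + 89.3x2 + 88.2x3 + 67.6x4 ≥ 237.7   (octane-barrels)
  x2 ≤ 3.7
  x1 ≤ 1
  x1, x2, x3, x4 ≥ 0.
The cheapest feasible vertex uses only butane; straight-run naphtha, FCC naphtha, raffinate are not used. The octane-barrels requirement is met with equality.
So butane = 2.66181 barrels.
Total cost: 60.72·2.66181 = 161.6251.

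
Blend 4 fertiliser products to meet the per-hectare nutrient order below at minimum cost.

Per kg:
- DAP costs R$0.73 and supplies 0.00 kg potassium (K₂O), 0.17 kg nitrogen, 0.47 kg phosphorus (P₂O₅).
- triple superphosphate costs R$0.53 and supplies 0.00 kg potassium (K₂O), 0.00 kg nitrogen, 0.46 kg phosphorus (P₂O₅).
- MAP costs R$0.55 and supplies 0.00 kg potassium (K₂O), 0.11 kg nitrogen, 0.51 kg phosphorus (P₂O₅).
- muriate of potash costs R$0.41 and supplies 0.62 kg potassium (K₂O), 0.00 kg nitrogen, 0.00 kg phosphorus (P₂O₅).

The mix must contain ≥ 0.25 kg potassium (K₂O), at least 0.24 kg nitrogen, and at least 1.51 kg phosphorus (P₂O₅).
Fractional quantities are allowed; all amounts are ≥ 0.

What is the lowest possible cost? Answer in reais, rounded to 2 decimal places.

Let x1 = kg of DAP, x2 = kg of triple superphosphate, x3 = kg of MAP, x4 = kg of muriate of potash.
Minimize 0.73x1 + 0.53x2 + 0.55x3 + 0.41x4 s.t.:
  0.62x4 ≥ 0.25   (potassium (K₂O))
  0.17x1 + 0.11x3 ≥ 0.24   (nitrogen)
  0.47x1 + 0.46x2 + 0.51x3 ≥ 1.51   (phosphorus (P₂O₅))
  x1, x2, x3, x4 ≥ 0.
At the optimum only MAP, muriate of potash are positive (DAP, triple superphosphate = 0). Binding constraints: potassium (K₂O) and phosphorus (P₂O₅).
Optimal quantities: MAP = 2.961 kg, muriate of potash = 0.4032 kg.
Hence cost = 0.55·2.961 + 0.41·0.4032 = R$1.7939.

R$1.79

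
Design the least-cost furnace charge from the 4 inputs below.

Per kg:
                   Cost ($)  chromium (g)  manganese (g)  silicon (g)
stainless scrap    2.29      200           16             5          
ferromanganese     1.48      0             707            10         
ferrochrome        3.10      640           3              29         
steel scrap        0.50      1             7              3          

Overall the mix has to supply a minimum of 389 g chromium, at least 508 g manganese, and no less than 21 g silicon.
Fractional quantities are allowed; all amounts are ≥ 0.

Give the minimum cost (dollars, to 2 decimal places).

Let x1 = kg of stainless scrap, x2 = kg of ferromanganese, x3 = kg of ferrochrome, x4 = kg of steel scrap.
min 2.29x1 + 1.48x2 + 3.1x3 + 0.5x4 s.t.:
  200x1 + 640x3 + 1x4 ≥ 389   (chromium)
  16x1 + 707x2 + 3x3 + 7x4 ≥ 508   (manganese)
  5x1 + 10x2 + 29x3 + 3x4 ≥ 21   (silicon)
  x1, x2, x3, x4 ≥ 0.
The cheapest feasible vertex uses only ferromanganese, ferrochrome; stainless scrap, steel scrap are not used. There the chromium and manganese constraints are tight.
Solving gives x2 = 0.7159, x3 = 0.6078.
Cost = 1.48·0.7159 + 3.1·0.6078 = 2.9437.

$2.94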